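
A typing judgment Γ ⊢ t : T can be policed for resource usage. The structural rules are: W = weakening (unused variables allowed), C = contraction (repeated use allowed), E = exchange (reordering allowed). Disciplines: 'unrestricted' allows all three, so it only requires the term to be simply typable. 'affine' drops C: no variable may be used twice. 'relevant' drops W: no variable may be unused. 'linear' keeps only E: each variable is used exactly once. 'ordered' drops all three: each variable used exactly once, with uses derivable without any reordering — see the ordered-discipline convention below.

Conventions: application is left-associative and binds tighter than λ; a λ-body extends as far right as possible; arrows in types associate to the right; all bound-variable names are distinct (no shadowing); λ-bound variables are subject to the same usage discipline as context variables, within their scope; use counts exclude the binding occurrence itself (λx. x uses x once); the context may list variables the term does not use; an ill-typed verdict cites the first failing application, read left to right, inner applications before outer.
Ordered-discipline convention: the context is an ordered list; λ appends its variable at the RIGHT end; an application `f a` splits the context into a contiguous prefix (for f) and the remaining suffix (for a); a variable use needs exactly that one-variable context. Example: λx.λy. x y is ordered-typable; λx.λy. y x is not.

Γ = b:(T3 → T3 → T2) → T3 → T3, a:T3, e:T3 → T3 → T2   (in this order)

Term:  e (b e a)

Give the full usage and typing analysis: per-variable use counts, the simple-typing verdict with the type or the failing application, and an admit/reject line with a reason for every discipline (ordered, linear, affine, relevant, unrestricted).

counts: b: 1×; a: 1×; e: 2×
left-to-right use order: e, b, e, a
typing: ✓ — T3 → T2
ordered: ✗ — e ×2 used more than once (contraction)
linear: ✗ — e ×2 used more than once (contraction)
affine: ✗ — e ×2 used more than once (contraction)
relevant: ✓ — at least one use each (b, a, e)
unrestricted: ✓ — simply typable at T3 → T2; W, C, E all held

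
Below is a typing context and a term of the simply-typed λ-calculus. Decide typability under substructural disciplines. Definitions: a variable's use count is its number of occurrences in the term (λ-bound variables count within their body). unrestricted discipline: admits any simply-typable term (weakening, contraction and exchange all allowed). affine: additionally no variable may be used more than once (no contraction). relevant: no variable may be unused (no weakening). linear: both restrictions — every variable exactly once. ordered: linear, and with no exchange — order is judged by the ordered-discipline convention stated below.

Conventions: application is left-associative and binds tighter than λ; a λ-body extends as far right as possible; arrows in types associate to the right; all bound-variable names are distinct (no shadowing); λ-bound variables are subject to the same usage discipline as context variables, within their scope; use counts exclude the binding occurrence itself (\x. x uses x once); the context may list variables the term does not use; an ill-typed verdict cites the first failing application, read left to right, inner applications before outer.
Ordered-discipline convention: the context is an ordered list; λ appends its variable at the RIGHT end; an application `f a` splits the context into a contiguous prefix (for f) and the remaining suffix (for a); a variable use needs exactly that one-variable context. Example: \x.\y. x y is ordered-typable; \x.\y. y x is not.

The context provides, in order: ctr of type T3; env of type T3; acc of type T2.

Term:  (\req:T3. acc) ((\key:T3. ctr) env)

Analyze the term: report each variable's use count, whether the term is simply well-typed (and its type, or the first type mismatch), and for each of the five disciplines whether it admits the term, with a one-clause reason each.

counts: ctr: 1×; env: 1×; acc: 1×; req (bound): 0×; key (bound): 0×
left-to-right use order: acc, ctr, env
typing: the term checks, with type T2
ordered: ✗ — needs weakening: req, key unused
linear: ✗ — needs weakening: req, key unused
affine: ✓ — at most one use each (ctr, env, acc, req, key)
relevant: ✗ — needs weakening: req, key unused
unrestricted: ✓ — typability at T2 is all that's needed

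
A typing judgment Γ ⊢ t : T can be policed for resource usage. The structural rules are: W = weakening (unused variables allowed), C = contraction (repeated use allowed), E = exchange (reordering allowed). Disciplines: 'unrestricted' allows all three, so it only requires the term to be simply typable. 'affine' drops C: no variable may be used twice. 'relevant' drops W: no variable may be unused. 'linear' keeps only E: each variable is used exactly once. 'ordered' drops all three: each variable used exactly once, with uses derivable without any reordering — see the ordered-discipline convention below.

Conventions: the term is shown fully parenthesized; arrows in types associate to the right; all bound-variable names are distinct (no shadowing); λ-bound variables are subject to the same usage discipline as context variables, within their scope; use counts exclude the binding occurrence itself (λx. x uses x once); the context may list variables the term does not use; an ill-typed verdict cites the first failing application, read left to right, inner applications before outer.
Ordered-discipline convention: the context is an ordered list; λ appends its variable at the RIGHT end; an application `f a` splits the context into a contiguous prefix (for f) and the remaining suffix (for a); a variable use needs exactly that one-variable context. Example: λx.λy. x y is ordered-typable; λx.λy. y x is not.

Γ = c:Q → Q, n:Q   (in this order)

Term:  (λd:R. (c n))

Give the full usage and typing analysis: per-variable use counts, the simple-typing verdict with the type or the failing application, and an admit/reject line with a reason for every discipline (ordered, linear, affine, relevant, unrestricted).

usage: c: 1×; n: 1×; d (λ-bound): 0×
order of uses: c, n
typing: ✓ — R → Q
ordered: ✗, unused: d — weakening required
linear: ✗, unused: d — weakening required
affine: ✓, c, n, d: no repeats, contraction unneeded
relevant: ✗, unused: d — weakening required
unrestricted: ✓, typability at R → Q is all that's needed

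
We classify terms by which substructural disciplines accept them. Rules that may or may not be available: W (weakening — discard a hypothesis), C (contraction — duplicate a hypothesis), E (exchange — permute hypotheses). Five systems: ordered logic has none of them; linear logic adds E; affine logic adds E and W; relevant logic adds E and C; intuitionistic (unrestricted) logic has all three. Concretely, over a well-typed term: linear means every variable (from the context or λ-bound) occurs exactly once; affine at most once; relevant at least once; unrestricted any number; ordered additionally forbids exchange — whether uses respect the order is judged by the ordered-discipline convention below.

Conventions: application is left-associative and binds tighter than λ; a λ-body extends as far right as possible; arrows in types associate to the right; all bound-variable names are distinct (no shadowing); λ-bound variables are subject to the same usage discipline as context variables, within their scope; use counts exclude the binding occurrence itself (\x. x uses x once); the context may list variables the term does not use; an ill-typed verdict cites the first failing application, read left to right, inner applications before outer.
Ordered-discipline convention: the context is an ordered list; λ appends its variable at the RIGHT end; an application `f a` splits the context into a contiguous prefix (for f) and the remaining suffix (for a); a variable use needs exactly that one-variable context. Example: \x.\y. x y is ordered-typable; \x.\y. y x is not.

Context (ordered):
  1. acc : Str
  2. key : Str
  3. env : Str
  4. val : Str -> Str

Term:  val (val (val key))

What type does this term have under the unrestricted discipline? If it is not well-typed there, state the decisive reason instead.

term : Str
usage: acc: 0; key: 1; env: 0; val: 3
use order (left to right): val, val, val, key
typing: well-typed — term : Str
per-discipline verdicts: ordered ✗, linear ✗, affine ✗, relevant ✗, unrestricted ✓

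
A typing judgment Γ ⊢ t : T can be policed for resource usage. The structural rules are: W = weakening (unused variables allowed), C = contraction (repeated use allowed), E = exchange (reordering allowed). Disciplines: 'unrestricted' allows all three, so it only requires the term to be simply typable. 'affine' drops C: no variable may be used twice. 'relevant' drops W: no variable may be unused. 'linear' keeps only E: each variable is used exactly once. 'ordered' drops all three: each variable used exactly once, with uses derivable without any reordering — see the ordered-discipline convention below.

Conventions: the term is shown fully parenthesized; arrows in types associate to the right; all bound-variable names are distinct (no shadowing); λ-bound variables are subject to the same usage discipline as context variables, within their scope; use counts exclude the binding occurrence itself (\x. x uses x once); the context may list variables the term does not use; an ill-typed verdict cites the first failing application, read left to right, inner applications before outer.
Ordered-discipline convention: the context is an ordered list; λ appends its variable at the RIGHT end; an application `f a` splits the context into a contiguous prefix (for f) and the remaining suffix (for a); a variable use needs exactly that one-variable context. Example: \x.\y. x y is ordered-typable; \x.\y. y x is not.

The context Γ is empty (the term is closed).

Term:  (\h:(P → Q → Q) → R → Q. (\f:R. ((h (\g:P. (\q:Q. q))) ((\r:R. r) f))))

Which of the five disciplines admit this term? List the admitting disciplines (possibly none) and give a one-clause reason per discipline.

accepted by: affine, unrestricted
variable uses: h (λ-bound): 1; f (λ-bound): 1; g (λ-bound): 0; q (λ-bound): 1; r (λ-bound): 1
uses in reading order: h, q, r, f
typing: ✓ — ((P → Q → Q) → R → Q) → R → Q
ordered ✗ (g left unused)
linear ✗ (g left unused)
affine ✓ (h, f, g, q, r: no repeats, contraction unneeded)
relevant ✗ (g left unused)
unrestricted ✓ (well-typed at ((P → Q → Q) → R → Q) → R → Q; no restrictions here)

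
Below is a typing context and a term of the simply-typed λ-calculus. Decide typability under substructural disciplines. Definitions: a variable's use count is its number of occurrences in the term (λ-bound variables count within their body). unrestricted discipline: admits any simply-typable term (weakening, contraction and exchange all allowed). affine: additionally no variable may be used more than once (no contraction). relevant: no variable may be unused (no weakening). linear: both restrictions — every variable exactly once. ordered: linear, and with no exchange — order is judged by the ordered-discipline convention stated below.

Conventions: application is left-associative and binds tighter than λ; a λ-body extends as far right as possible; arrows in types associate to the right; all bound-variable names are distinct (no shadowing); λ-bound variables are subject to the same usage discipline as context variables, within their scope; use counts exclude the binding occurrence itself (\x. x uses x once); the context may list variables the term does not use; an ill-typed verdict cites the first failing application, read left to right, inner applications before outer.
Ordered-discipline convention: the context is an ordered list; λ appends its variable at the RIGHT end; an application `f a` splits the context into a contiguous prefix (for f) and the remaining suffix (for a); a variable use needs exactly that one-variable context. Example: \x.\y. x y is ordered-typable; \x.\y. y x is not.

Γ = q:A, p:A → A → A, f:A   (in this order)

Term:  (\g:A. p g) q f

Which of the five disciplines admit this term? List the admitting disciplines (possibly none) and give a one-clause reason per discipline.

admitting disciplines: linear, affine, relevant, unrestricted
use counts: q=1, p=1, f=1, g (λ-bound)=1
uses in reading order: p, g, q, f
typing: the term checks, with type A
ordered: ✗, needs exchange: uses follow p, g, q, f
linear: ✓, exactly-once usage across q, p, f, g
affine: ✓, no duplicate uses among q, p, f, g
relevant: ✓, every one of q, p, f, g appears
unrestricted: ✓, typability at A is all that's needed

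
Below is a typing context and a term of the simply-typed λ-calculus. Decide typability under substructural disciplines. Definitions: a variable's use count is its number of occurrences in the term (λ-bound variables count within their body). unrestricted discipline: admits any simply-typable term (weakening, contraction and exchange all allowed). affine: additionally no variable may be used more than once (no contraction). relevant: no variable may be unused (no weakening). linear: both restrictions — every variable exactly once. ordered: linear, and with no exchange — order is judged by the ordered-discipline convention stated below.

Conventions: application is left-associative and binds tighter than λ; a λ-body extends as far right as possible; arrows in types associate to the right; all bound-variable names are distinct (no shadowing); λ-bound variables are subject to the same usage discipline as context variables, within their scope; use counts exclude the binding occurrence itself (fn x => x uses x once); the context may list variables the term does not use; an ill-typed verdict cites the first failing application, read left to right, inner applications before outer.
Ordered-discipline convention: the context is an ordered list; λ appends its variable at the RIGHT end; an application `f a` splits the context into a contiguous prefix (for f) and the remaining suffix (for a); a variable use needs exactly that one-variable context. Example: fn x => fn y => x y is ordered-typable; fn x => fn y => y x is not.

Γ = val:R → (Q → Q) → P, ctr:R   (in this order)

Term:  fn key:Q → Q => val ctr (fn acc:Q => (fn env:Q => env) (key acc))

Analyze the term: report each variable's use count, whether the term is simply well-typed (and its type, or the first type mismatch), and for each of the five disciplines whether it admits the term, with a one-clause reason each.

use counts: val ×1; ctr ×1; key [bound] ×1; acc [bound] ×1; env [bound] ×1
left-to-right use order: val, ctr, env, key, acc
typing: the term checks, with type (Q → Q) → P
ordered: ✓ — single-use (val, ctr, key, acc, env), ordered derivation ok
linear: ✓ — exactly-once usage across val, ctr, key, acc, env
affine: ✓ — none of val, ctr, key, acc, env used more than once
relevant: ✓ — none of val, ctr, key, acc, env goes unused
unrestricted: ✓ — well-typed at (Q → Q) → P; no restrictions here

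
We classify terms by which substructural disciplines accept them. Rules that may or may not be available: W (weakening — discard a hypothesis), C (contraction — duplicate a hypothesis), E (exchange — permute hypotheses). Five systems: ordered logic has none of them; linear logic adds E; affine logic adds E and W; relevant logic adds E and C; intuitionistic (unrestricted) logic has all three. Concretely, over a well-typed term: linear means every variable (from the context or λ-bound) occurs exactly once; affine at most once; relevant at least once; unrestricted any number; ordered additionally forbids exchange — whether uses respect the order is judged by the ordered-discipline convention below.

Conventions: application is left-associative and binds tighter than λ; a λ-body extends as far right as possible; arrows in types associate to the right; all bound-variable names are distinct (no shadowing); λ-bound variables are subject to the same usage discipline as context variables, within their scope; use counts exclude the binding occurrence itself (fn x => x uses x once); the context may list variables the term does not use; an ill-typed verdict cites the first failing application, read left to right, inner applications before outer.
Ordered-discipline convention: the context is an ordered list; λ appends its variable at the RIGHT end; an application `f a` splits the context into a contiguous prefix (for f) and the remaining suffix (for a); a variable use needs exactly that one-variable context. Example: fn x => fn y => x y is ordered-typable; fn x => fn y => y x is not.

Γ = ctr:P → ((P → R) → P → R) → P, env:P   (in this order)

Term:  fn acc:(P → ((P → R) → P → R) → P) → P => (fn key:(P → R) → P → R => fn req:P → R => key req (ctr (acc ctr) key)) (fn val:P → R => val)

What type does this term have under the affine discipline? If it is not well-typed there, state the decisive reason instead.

not well-typed under affine — repeated use of ctr ×2, key ×2
counts: ctr ×2; env ×0; acc (bound) ×1; key (bound) ×2; req (bound) ×1; val (bound) ×1
order of uses: key, req, ctr, acc, ctr, key, val
typing: well-typed — term : ((P → ((P → R) → P → R) → P) → P) → (P → R) → R
per-discipline verdicts: ordered ✗ · linear ✗ · affine ✗ · relevant ✗ · unrestricted ✓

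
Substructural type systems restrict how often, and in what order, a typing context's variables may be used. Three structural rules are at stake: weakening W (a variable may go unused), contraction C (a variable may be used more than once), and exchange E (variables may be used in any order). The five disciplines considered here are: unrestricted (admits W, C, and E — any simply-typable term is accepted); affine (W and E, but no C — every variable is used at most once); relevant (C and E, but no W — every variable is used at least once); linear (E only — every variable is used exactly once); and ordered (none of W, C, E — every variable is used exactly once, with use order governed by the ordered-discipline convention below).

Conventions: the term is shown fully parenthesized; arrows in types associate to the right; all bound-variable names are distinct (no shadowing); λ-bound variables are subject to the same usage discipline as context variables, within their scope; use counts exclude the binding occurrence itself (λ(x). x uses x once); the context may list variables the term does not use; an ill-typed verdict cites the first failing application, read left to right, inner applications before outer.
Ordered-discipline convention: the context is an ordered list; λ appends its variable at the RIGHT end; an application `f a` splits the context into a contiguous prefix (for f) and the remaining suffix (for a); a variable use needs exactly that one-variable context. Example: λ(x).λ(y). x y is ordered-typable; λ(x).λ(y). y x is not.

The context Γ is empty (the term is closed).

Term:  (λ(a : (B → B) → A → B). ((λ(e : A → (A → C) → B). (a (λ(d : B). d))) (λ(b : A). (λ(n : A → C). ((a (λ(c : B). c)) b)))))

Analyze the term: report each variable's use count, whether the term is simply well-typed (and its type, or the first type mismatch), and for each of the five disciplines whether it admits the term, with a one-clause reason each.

counts: a [bound]: 2×, e [bound]: 0×, d [bound]: 1×, b [bound]: 1×, n [bound]: 0×, c [bound]: 1×
uses in reading order: a, d, a, c, b
typing: well-typed at ((B → B) → A → B) → A → B
ordered ✗ (repeated use of a ×2; needs weakening: e, n unused)
linear ✗ (repeated use of a ×2; needs weakening: e, n unused)
affine ✗ (repeated use of a ×2)
relevant ✗ (needs weakening: e, n unused)
unrestricted ✓ (typability at ((B → B) → A → B) → A → B is all that's needed)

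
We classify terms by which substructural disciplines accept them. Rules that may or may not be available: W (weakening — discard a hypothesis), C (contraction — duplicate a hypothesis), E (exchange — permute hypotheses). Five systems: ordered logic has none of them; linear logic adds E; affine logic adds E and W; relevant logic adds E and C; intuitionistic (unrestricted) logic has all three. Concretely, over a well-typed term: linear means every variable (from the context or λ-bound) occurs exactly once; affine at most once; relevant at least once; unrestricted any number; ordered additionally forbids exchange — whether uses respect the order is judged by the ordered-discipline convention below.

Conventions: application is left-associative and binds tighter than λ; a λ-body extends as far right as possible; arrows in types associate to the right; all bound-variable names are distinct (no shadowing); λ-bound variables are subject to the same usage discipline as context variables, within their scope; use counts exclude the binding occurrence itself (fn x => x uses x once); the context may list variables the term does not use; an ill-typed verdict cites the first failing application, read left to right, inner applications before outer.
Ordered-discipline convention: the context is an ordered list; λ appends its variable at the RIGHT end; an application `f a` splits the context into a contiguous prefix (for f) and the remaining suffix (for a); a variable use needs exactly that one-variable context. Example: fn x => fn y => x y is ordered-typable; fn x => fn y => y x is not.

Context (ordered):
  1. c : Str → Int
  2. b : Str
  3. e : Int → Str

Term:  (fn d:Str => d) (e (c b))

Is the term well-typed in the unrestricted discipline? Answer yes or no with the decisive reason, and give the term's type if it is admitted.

yes — well-typed at Str; no restrictions here; term : Str
variable uses: c: 1×, b: 1×, e: 1×, d [bound]: 1×
order of uses: d, e, c, b
typing: the term checks, with type Str
all disciplines: ordered ✗; linear ✓; affine ✓; relevant ✓; unrestricted ✓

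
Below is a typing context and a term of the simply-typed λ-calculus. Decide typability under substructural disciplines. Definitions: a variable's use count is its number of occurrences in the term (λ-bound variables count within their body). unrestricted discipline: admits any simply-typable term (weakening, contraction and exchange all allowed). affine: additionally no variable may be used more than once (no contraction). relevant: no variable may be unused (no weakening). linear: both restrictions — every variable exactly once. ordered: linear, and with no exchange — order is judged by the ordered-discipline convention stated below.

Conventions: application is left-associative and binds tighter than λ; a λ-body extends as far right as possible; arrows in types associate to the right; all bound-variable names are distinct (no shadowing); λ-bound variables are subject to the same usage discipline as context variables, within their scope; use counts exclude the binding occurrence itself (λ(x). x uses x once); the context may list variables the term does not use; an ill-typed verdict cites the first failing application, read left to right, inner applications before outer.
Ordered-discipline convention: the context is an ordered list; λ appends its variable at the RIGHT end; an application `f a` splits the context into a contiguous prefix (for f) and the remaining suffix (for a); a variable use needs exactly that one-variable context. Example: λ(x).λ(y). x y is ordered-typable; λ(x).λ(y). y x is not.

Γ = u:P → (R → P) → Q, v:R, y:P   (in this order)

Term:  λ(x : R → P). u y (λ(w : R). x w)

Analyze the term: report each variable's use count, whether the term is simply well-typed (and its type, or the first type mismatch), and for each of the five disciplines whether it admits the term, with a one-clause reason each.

variable uses: u: 1; v: 0; y: 1; x (λ-bound): 1; w (λ-bound): 1
order of uses: u, y, x, w
typing: the term checks, with type (R → P) → Q
ordered: ✗, v never used (weakening)
linear: ✗, v never used (weakening)
affine: ✓, at most one use each (u, v, y, x, w)
relevant: ✗, v never used (weakening)
unrestricted: ✓, typability at (R → P) → Q is all that's needed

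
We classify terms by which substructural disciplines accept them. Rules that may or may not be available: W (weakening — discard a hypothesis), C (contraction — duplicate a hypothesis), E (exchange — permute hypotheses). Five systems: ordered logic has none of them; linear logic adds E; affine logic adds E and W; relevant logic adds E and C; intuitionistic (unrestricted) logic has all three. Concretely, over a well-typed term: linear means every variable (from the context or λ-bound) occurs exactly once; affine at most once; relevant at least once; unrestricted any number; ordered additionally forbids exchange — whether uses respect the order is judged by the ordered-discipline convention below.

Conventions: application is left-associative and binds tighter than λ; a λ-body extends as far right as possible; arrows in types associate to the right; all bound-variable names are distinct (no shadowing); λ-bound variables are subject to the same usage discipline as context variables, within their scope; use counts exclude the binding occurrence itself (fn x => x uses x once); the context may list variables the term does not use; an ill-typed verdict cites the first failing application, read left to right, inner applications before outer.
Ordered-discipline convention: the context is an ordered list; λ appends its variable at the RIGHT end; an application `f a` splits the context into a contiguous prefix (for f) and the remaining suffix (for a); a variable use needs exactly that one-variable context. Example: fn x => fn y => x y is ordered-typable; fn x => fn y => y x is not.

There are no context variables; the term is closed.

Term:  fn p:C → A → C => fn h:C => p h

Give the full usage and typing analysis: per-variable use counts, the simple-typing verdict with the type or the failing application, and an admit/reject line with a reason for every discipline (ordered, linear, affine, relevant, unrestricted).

variable uses: p [bound] ×1; h [bound] ×1
left-to-right use order: p, h
typing: the term checks, with type (C → A → C) → C → A → C
ordered ✓ (p, h: once each, no exchange needed)
linear ✓ (single use per variable (p, h))
affine ✓ (no duplicate uses among p, h)
relevant ✓ (every one of p, h appears)
unrestricted ✓ (simply typable at (C → A → C) → C → A → C; W, C, E all held)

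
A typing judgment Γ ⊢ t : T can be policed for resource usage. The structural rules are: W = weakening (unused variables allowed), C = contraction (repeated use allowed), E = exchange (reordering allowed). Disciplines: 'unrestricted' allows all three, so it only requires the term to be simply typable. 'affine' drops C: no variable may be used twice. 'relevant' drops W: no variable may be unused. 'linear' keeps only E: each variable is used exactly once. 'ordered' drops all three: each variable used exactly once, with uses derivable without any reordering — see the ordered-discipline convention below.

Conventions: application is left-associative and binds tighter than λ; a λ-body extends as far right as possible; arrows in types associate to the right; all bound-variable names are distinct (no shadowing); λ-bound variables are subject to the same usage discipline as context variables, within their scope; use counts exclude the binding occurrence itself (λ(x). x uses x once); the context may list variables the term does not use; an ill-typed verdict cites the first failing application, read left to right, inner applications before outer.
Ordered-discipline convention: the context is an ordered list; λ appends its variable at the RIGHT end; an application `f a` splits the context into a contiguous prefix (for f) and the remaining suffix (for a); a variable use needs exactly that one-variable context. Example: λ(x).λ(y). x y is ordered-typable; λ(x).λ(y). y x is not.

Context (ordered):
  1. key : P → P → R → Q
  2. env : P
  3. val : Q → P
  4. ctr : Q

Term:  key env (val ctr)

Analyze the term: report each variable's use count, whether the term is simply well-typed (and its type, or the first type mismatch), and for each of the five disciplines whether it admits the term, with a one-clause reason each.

usage: key=1; env=1; val=1; ctr=1
order of uses: key, env, val, ctr
typing: well-typed — term : R → Q
ordered ✓ (key, env, val, ctr: once each, no exchange needed)
linear ✓ (exactly-once usage across key, env, val, ctr)
affine ✓ (none of key, env, val, ctr used more than once)
relevant ✓ (every one of key, env, val, ctr appears)
unrestricted ✓ (well-typed at R → Q; no restrictions here)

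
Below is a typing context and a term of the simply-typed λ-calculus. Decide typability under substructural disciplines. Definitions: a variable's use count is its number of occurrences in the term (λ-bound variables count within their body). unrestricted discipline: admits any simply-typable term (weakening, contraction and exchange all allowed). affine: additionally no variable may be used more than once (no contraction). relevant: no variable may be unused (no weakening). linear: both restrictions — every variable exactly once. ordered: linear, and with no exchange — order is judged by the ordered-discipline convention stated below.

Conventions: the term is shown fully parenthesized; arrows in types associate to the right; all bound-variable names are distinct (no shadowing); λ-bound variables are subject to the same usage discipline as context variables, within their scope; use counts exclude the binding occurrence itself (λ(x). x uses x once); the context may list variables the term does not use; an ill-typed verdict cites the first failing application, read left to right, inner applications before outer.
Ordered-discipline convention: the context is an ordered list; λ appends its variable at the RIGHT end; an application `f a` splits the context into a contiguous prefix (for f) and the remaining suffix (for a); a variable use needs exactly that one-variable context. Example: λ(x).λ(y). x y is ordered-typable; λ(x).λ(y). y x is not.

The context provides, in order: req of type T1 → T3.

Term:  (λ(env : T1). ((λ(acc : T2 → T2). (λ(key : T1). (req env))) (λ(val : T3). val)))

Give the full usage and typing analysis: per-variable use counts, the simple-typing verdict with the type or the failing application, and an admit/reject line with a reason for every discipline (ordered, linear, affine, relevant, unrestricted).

use counts: req=1, env [bound]=1, acc [bound]=0, key [bound]=0, val [bound]=1
uses in reading order: req, env, val
typing: ill-typed: an argument T3 → T3 mismatches the expected T2 → T2
ordered: ✗, a type mismatch blocks all five
linear: ✗, the type mismatch rejects it
affine: ✗, not simply typable
relevant: ✗, fails simple typing
unrestricted: ✗, a type mismatch blocks all five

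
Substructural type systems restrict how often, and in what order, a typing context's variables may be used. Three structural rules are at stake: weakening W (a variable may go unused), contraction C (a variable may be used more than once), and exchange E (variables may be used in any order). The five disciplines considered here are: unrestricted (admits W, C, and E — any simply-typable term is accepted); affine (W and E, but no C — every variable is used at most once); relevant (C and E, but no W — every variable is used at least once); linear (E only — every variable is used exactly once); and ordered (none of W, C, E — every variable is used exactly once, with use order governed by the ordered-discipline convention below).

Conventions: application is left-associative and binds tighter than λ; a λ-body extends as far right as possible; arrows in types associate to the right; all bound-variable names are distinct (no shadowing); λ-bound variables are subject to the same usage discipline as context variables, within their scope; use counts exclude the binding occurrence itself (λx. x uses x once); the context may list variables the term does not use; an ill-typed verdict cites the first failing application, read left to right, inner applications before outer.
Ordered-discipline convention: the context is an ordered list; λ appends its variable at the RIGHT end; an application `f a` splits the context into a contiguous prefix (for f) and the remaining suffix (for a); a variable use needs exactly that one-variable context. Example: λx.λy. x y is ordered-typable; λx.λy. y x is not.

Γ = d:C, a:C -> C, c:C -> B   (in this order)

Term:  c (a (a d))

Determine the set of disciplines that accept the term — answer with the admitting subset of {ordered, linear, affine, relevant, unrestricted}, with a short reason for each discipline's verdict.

accepted by: relevant, unrestricted
use counts: d: 1; a: 2; c: 1
left-to-right use order: c, a, a, d
typing: the term checks, with type B
ordered: ✗ — needs contraction — a ×2
linear: ✗ — needs contraction — a ×2
affine: ✗ — needs contraction — a ×2
relevant: ✓ — at least one use each (d, a, c)
unrestricted: ✓ — type-checks (B) and nothing is barred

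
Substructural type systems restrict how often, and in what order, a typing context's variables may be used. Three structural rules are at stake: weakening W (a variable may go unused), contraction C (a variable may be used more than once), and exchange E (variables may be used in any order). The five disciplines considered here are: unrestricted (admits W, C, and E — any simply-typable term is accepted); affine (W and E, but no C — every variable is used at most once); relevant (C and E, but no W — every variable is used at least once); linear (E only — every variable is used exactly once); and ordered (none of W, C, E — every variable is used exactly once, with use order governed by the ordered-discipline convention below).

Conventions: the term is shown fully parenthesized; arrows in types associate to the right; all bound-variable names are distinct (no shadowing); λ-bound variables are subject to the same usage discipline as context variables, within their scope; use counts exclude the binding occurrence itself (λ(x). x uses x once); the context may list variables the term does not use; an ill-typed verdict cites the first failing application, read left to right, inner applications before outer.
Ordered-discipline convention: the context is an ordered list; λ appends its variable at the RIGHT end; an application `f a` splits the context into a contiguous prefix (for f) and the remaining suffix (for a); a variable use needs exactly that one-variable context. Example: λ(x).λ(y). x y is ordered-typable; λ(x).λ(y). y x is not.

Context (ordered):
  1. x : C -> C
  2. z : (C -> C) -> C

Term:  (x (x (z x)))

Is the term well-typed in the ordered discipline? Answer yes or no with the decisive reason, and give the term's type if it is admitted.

no — x ×3 used more than once (contraction)
usage: x: 3, z: 1
uses in reading order: x, x, z, x
typing: well-typed — term : C
all disciplines: ordered ✗; linear ✗; affine ✗; relevant ✓; unrestricted ✓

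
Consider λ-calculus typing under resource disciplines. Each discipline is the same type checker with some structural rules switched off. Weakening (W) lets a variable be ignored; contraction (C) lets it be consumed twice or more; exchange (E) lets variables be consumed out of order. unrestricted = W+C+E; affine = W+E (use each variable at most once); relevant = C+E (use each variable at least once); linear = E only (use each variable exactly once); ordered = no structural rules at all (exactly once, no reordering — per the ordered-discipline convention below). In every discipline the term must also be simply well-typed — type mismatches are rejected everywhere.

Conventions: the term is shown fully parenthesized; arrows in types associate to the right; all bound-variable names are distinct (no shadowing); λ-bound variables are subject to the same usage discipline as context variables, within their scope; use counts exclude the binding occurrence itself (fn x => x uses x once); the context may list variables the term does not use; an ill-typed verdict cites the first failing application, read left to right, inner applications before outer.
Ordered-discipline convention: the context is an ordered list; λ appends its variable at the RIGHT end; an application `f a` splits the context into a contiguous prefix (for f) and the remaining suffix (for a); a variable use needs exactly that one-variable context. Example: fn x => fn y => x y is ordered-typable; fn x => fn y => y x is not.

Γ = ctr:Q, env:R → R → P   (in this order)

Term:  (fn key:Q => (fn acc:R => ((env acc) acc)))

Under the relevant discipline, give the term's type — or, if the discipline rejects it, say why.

not well-typed under relevant — ctr, key left unused
usage: ctr: 0×; env: 1×; key (λ-bound): 0×; acc (λ-bound): 2×
use order (left to right): env, acc, acc
typing: well-typed at Q → R → P
summary: ordered ✗; linear ✗; affine ✗; relevant ✗; unrestricted ✓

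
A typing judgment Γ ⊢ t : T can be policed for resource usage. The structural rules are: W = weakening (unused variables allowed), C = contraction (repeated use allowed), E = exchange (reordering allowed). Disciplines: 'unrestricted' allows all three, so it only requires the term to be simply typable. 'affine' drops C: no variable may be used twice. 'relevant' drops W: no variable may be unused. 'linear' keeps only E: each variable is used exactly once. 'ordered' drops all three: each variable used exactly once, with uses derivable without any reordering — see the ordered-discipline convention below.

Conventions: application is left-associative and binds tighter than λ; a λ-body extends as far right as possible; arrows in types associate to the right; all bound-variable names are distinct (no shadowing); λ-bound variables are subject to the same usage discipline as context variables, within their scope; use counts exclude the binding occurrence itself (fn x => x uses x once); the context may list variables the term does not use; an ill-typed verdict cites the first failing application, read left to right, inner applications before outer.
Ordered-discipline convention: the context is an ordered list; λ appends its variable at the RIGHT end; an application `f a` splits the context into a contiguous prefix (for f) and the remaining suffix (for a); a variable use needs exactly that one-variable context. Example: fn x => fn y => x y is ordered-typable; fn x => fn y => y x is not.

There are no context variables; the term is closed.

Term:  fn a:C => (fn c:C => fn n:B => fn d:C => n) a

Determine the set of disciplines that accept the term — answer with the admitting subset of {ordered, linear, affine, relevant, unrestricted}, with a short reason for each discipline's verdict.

admitted by: affine, unrestricted
variable uses: a [bound]: 1×, c [bound]: 0×, n [bound]: 1×, d [bound]: 0×
left-to-right use order: n, a
typing: well-typed — term : C → B → C → B
ordered: ✗, needs weakening: c, d unused
linear: ✗, needs weakening: c, d unused
affine: ✓, a, c, n, d: no repeats, contraction unneeded
relevant: ✗, needs weakening: c, d unused
unrestricted: ✓, typability at C → B → C → B is all that's needed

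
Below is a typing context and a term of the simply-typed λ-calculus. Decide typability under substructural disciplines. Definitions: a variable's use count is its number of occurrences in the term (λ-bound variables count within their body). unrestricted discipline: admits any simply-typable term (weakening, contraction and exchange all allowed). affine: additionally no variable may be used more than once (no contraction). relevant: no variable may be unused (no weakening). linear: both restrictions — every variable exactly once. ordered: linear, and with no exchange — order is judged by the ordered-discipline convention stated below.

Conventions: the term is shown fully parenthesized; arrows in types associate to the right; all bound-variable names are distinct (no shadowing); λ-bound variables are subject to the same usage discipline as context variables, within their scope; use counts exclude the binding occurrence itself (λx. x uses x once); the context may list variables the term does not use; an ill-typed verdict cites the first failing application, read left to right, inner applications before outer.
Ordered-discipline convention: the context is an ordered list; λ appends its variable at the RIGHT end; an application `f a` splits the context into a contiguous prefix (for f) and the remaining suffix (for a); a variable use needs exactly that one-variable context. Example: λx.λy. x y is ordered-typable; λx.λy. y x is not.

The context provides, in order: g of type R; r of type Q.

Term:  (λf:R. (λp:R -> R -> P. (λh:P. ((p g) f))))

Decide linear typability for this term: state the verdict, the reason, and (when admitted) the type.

no — unused: r, h — weakening required
counts: g: 1, r: 0, f [bound]: 1, p [bound]: 1, h [bound]: 0
order of uses: p, g, f
typing: ✓ — R -> (R -> R -> P) -> P -> P
per-discipline verdicts: ordered ✗ · linear ✗ · affine ✓ · relevant ✗ · unrestricted ✓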